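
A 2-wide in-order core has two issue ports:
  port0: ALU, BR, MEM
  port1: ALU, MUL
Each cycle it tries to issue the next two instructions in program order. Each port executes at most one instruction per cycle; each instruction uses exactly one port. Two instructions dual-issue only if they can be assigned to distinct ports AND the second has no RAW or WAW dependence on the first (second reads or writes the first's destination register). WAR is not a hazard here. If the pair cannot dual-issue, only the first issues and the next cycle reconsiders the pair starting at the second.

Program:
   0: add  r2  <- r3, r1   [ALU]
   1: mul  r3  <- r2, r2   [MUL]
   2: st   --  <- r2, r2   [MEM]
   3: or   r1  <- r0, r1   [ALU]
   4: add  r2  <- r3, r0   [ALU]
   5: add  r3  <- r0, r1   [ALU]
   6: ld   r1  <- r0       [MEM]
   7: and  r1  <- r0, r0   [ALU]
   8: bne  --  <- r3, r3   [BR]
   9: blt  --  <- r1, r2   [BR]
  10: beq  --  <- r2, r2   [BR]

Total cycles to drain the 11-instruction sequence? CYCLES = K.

[0] i0  add.ALU  -- RAW r2
[1] i1,i2  mul.MUL;st.MEM  -- dual
[2] i3,i4  or.ALU;add.ALU  -- dual
[3] i5,i6  add.ALU;ld.MEM  -- dual
[4] i7,i8  and.ALU;bne.BR  -- dual
[5] i9  blt.BR  -- no-port BR/BR
[6] i10  beq.BR  -- tail

CYCLES = 7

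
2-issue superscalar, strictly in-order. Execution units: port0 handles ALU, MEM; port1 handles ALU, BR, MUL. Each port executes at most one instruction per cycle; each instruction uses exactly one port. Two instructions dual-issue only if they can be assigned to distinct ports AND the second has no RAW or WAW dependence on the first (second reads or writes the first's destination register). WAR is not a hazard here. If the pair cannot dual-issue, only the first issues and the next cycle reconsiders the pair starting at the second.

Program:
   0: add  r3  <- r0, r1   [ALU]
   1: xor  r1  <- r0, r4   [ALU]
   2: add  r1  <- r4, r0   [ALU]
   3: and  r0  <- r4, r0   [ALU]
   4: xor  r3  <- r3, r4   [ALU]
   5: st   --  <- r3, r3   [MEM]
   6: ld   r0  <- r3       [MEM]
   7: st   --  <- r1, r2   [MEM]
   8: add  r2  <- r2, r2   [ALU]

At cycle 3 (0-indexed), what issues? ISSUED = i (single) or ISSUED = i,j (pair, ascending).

c0: i0,i1 add.ALU/xor.ALU  2-wide
c1: i2,i3 add.ALU/and.ALU  2-wide
c2: i4 xor.ALU  RAW r3
c3: i5 st.MEM  no-port MEM/MEM
c4: i6 ld.MEM  no-port MEM/MEM
c5: i7,i8 st.MEM/add.ALU  2-wide

ISSUED = 5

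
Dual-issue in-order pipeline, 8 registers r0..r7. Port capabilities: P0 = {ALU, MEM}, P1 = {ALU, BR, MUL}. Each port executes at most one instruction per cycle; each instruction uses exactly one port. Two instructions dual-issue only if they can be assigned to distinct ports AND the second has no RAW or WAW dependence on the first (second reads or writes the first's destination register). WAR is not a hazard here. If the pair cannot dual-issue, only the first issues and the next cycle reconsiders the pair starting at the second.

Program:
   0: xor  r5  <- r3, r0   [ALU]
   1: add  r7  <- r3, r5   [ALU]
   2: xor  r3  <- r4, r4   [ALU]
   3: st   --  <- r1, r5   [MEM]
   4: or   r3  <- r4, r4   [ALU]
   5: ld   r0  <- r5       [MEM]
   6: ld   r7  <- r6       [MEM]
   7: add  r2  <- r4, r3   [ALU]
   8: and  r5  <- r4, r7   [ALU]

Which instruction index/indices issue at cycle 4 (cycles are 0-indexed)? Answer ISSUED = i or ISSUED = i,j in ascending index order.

ISSUED = 6,7

0. xor.ALU @i0  | RAW r5
1. add.ALU+xor.ALU @i1/i2  | 2-wide
2. st.MEM+or.ALU @i3/i4  | 2-wide
3. ld.MEM @i5  | no-port MEM/MEM
4. ld.MEM+add.ALU @i6/i7  | 2-wide
5. and.ALU @i8  | tail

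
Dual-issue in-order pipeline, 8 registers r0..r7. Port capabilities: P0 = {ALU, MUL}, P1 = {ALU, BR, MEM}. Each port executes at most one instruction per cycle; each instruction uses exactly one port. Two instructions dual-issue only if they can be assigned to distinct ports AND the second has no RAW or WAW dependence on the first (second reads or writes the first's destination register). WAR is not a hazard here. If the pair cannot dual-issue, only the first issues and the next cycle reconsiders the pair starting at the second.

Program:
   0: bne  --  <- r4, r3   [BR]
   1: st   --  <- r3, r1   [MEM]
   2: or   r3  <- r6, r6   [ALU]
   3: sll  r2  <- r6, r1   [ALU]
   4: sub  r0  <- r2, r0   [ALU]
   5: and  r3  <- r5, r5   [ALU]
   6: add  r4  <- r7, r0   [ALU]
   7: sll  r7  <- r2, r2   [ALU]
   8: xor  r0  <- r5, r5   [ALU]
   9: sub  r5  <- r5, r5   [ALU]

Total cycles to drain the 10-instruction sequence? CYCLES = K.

  cy0 -> i0 (bne) no-port BR/MEM
  cy1 -> i1&i2 (st/or) pair
  cy2 -> i3 (sll) RAW r2
  cy3 -> i4&i5 (sub/and) pair
  cy4 -> i6&i7 (add/sll) pair
  cy5 -> i8&i9 (xor/sub) pair

CYCLES = 6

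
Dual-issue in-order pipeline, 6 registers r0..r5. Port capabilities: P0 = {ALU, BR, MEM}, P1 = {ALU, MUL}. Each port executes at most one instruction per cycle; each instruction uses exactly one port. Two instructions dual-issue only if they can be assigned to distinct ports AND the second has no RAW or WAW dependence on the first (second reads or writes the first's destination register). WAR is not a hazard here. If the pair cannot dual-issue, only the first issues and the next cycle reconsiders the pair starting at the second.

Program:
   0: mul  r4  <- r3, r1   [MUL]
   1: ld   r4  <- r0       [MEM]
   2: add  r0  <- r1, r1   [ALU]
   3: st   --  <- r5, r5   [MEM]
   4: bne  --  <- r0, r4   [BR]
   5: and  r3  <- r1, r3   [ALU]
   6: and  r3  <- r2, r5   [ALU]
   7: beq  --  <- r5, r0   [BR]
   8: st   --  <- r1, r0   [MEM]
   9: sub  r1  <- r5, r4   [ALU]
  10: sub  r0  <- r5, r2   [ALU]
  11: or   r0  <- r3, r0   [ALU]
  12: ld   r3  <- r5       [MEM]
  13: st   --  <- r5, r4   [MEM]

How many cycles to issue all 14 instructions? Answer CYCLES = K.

CYCLES = 9

t=0 i0:mul ; WAW r4
t=1 i1+i2:ld/add ; pair
t=2 i3:st ; no-port MEM/BR
t=3 i4+i5:bne/and ; pair
t=4 i6+i7:and/beq ; pair
t=5 i8+i9:st/sub ; pair
t=6 i10:sub ; RAW+WAW r0
t=7 i11+i12:or/ld ; pair
t=8 i13:st ; tail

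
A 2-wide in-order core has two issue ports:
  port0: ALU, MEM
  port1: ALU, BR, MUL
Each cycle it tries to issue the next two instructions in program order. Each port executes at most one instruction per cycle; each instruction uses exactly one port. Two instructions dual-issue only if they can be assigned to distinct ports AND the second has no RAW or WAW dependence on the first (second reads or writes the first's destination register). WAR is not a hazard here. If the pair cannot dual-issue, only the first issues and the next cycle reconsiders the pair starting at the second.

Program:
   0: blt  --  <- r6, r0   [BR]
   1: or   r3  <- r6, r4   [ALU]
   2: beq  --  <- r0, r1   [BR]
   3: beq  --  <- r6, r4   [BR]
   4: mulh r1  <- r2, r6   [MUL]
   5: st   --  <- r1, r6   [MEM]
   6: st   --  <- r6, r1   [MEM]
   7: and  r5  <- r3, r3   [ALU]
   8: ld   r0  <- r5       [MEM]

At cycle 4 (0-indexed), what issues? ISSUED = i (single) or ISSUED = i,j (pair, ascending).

[0] i0&i1  blt.BR/or.ALU  -- 2-wide
[1] i2  beq.BR  -- no-port BR/BR
[2] i3  beq.BR  -- no-port BR/MUL
[3] i4  mulh.MUL  -- RAW r1
[4] i5  st.MEM  -- no-port MEM/MEM
[5] i6&i7  st.MEM/and.ALU  -- 2-wide
[6] i8  ld.MEM  -- tail

ISSUED = 5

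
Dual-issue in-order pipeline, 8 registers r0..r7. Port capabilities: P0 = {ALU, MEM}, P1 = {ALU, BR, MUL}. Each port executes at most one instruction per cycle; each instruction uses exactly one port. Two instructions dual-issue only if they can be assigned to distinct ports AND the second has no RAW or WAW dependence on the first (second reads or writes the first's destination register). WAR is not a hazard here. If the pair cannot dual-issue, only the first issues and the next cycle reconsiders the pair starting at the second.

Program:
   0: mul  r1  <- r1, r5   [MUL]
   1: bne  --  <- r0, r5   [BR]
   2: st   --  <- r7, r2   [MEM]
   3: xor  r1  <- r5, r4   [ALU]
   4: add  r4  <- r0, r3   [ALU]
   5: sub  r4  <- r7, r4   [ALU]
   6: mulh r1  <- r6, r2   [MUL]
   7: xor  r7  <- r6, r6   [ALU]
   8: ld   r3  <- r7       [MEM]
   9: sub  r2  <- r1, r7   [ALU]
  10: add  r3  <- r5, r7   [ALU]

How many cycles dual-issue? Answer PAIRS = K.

PAIRS = 4

[0] i0  mul  -- no-port MUL/BR
[1] i1/i2  bne st  -- 2-wide
[2] i3/i4  xor add  -- 2-wide
[3] i5/i6  sub mulh  -- 2-wide
[4] i7  xor  -- RAW r7
[5] i8/i9  ld sub  -- 2-wide
[6] i10  add  -- tail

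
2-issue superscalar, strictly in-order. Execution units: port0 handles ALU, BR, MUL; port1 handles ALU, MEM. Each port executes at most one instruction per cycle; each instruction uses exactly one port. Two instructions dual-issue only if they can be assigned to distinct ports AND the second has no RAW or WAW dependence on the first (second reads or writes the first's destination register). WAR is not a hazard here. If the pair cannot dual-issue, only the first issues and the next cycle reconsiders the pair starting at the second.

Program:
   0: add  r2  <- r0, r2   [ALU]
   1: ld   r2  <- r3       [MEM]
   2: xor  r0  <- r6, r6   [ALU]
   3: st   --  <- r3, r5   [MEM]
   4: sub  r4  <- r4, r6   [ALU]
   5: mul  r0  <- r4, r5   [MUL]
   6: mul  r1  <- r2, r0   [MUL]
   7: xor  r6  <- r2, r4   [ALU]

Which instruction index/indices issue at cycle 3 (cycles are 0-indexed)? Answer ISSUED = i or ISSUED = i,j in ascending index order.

0. add.ALU @i0  | WAW r2
1. ld.MEM+xor.ALU @i1,i2  | 2-wide
2. st.MEM+sub.ALU @i3,i4  | 2-wide
3. mul.MUL @i5  | no-port MUL/MUL
4. mul.MUL+xor.ALU @i6,i7  | 2-wide

ISSUED = 5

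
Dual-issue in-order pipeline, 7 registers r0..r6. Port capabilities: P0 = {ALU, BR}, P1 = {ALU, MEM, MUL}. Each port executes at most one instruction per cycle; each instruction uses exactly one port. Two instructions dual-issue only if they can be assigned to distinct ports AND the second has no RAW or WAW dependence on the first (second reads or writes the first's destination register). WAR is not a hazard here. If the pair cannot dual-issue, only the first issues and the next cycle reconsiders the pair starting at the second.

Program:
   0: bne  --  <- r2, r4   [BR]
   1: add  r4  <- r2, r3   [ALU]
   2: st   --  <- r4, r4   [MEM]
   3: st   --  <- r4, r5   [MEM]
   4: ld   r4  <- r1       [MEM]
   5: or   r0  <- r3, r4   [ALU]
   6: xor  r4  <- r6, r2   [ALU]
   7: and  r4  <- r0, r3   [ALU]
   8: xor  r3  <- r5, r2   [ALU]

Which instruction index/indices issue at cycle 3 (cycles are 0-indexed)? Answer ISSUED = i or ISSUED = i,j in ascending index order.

c0: i0+i1 bne.BR+add.ALU  2-wide
c1: i2 st.MEM  no-port MEM/MEM
c2: i3 st.MEM  no-port MEM/MEM
c3: i4 ld.MEM  RAW r4
c4: i5+i6 or.ALU+xor.ALU  2-wide
c5: i7+i8 and.ALU+xor.ALU  2-wide

ISSUED = 4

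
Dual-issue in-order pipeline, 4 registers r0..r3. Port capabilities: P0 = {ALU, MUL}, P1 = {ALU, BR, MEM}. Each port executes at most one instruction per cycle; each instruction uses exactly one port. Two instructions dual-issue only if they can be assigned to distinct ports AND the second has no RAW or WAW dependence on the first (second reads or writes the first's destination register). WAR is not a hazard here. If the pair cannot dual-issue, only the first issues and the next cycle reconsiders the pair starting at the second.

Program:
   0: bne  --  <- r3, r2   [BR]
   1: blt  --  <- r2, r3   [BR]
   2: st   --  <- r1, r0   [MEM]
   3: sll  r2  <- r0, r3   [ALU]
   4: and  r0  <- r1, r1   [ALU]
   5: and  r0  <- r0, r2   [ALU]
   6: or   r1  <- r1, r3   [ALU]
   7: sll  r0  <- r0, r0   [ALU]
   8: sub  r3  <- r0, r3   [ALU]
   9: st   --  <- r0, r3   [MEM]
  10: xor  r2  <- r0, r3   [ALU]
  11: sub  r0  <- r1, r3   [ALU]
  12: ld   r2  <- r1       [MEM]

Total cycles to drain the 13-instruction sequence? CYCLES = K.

  cy0 -> i0 (bne.BR) no-port BR/BR
  cy1 -> i1 (blt.BR) no-port BR/MEM
  cy2 -> i2&i3 (st.MEM;sll.ALU) dual
  cy3 -> i4 (and.ALU) RAW+WAW r0
  cy4 -> i5&i6 (and.ALU;or.ALU) dual
  cy5 -> i7 (sll.ALU) RAW r0
  cy6 -> i8 (sub.ALU) RAW r3
  cy7 -> i9&i10 (st.MEM;xor.ALU) dual
  cy8 -> i11&i12 (sub.ALU;ld.MEM) dual

CYCLES = 9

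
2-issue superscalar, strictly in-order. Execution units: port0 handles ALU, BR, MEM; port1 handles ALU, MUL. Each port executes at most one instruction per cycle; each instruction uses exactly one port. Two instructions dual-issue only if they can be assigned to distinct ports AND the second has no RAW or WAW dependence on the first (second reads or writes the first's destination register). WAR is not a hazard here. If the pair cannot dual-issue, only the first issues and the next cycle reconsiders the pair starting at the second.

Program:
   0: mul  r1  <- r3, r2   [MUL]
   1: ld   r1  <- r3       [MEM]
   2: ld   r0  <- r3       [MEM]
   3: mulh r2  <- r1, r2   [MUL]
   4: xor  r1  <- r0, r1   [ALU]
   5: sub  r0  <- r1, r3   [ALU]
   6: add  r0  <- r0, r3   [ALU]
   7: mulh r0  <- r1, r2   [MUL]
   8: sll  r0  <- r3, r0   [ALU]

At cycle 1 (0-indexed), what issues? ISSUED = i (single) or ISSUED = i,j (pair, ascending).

ISSUED = 1

0. mul @i0  | WAW r1
1. ld @i1  | no-port MEM/MEM
2. ld mulh @i2&i3  | pair
3. xor @i4  | RAW r1
4. sub @i5  | RAW+WAW r0
5. add @i6  | WAW r0
6. mulh @i7  | RAW+WAW r0
7. sll @i8  | tail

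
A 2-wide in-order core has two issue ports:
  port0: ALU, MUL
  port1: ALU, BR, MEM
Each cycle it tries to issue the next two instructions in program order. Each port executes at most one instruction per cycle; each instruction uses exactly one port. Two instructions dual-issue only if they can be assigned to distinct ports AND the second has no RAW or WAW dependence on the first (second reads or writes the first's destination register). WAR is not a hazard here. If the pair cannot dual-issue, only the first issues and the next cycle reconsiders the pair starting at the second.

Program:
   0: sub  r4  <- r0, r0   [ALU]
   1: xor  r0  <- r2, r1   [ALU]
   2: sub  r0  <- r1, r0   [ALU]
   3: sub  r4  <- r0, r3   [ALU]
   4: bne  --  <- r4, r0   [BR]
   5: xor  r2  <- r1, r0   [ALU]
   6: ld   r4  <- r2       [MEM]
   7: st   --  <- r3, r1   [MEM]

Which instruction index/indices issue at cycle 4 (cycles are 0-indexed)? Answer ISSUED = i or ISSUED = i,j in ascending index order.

0. sub.ALU/xor.ALU @i0&i1  | pair
1. sub.ALU @i2  | RAW r0
2. sub.ALU @i3  | RAW r4
3. bne.BR/xor.ALU @i4&i5  | pair
4. ld.MEM @i6  | no-port MEM/MEM
5. st.MEM @i7  | tail

ISSUED = 6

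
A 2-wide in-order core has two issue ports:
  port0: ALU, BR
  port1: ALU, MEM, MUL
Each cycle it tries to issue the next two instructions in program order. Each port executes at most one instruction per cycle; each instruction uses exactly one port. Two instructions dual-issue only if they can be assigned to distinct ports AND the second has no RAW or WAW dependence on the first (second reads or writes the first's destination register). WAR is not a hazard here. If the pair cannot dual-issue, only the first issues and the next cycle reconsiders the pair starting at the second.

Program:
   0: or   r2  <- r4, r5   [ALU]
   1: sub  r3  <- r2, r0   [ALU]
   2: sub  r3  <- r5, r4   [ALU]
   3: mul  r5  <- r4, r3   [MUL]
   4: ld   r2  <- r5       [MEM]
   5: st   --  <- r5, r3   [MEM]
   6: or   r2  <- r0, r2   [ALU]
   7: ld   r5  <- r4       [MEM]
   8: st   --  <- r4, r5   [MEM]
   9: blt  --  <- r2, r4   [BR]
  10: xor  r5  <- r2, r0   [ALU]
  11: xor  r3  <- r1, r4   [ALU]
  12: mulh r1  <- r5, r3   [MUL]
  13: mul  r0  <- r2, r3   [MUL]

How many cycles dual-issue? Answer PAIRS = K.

c0: i0 or.ALU  RAW r2
c1: i1 sub.ALU  WAW r3
c2: i2 sub.ALU  RAW r3
c3: i3 mul.MUL  no-port MUL/MEM
c4: i4 ld.MEM  no-port MEM/MEM
c5: i5/i6 st.MEM+or.ALU  dual
c6: i7 ld.MEM  no-port MEM/MEM
c7: i8/i9 st.MEM+blt.BR  dual
c8: i10/i11 xor.ALU+xor.ALU  dual
c9: i12 mulh.MUL  no-port MUL/MUL
c10: i13 mul.MUL  tail

PAIRS = 3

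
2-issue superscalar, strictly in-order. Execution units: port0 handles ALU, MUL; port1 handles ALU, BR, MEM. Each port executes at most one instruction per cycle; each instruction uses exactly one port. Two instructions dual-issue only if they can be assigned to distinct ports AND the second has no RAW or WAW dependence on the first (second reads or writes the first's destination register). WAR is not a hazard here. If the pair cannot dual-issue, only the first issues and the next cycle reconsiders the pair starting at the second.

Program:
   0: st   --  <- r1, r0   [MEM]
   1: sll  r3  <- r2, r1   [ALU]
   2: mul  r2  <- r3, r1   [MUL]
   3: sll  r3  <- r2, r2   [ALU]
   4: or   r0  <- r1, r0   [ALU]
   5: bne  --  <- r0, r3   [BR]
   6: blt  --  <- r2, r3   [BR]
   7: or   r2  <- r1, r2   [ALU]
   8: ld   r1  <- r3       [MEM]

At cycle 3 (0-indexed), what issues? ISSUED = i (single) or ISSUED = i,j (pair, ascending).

ISSUED = 5

  cy0 -> i0+i1 (st/sll) pair
  cy1 -> i2 (mul) RAW r2
  cy2 -> i3+i4 (sll/or) pair
  cy3 -> i5 (bne) no-port BR/BR
  cy4 -> i6+i7 (blt/or) pair
  cy5 -> i8 (ld) tail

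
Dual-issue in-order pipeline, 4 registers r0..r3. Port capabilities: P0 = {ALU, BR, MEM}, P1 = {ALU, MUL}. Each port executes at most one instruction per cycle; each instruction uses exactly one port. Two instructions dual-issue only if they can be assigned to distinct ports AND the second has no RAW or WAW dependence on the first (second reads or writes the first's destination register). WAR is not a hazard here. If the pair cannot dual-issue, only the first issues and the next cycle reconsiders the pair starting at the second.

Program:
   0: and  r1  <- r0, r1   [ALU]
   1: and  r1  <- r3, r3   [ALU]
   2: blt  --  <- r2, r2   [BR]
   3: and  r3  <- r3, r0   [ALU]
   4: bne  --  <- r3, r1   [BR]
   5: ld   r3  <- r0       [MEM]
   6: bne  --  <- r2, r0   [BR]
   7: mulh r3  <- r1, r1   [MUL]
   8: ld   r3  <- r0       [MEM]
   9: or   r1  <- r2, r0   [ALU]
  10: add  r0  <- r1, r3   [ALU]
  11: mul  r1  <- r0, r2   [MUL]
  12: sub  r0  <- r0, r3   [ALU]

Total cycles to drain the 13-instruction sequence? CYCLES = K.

CYCLES = 9

t=0 i0:and ; WAW r1
t=1 i1+i2:and/blt ; 2-wide
t=2 i3:and ; RAW r3
t=3 i4:bne ; no-port BR/MEM
t=4 i5:ld ; no-port MEM/BR
t=5 i6+i7:bne/mulh ; 2-wide
t=6 i8+i9:ld/or ; 2-wide
t=7 i10:add ; RAW r0
t=8 i11+i12:mul/sub ; 2-wide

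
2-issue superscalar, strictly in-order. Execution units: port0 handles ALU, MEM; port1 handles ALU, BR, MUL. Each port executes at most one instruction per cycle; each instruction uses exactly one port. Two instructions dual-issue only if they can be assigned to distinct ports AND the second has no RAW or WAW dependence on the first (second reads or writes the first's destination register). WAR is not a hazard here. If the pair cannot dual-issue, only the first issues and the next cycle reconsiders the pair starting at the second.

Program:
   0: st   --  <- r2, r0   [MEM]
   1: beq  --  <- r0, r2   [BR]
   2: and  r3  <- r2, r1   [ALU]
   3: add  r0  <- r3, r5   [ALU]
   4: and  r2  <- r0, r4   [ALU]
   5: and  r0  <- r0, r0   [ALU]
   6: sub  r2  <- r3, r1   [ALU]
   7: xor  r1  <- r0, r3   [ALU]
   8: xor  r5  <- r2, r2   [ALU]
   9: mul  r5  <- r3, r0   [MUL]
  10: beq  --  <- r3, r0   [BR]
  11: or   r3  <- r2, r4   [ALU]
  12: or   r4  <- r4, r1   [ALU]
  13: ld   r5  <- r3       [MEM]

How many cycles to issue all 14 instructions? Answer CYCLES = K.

CYCLES = 9

t=0 i0&i1:st.MEM+beq.BR ; 2-wide
t=1 i2:and.ALU ; RAW r3
t=2 i3:add.ALU ; RAW r0
t=3 i4&i5:and.ALU+and.ALU ; 2-wide
t=4 i6&i7:sub.ALU+xor.ALU ; 2-wide
t=5 i8:xor.ALU ; WAW r5
t=6 i9:mul.MUL ; no-port MUL/BR
t=7 i10&i11:beq.BR+or.ALU ; 2-wide
t=8 i12&i13:or.ALU+ld.MEM ; 2-wide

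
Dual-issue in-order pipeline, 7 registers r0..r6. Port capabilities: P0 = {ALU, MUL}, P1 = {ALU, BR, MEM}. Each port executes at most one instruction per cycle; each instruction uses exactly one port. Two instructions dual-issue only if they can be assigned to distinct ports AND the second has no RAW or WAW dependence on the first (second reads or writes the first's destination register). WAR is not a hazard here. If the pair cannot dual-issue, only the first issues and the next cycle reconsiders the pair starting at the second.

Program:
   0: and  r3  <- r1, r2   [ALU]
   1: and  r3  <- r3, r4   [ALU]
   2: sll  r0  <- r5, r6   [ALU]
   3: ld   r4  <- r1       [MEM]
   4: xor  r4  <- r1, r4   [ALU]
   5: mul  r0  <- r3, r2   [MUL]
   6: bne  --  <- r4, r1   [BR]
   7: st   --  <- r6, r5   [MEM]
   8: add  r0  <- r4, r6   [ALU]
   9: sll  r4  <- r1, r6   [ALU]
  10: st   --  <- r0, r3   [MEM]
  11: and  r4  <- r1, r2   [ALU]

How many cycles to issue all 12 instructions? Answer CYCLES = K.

CYCLES = 8

  cy0 -> i0 (and) RAW+WAW r3
  cy1 -> i1+i2 (and;sll) pair
  cy2 -> i3 (ld) RAW+WAW r4
  cy3 -> i4+i5 (xor;mul) pair
  cy4 -> i6 (bne) no-port BR/MEM
  cy5 -> i7+i8 (st;add) pair
  cy6 -> i9+i10 (sll;st) pair
  cy7 -> i11 (and) tail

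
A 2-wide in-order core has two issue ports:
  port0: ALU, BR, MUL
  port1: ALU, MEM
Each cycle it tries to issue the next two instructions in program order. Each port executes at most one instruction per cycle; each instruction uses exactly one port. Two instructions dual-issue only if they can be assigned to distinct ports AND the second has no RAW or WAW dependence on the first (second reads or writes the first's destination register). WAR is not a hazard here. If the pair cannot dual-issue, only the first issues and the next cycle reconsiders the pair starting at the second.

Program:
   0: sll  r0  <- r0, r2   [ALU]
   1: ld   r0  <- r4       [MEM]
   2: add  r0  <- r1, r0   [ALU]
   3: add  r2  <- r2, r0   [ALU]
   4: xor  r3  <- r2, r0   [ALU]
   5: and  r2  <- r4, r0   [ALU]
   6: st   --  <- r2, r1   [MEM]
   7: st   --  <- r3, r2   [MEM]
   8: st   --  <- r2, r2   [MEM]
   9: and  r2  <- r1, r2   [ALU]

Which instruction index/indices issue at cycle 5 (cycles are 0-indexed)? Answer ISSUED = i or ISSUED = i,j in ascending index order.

ISSUED = 6

#0 head=0: sll.ALU i0 WAW r0
#1 head=1: ld.MEM i1 RAW+WAW r0
#2 head=2: add.ALU i2 RAW r0
#3 head=3: add.ALU i3 RAW r2
#4 head=4: xor.ALU and.ALU i4&i5 pair
#5 head=6: st.MEM i6 no-port MEM/MEM
#6 head=7: st.MEM i7 no-port MEM/MEM
#7 head=8: st.MEM and.ALU i8&i9 pair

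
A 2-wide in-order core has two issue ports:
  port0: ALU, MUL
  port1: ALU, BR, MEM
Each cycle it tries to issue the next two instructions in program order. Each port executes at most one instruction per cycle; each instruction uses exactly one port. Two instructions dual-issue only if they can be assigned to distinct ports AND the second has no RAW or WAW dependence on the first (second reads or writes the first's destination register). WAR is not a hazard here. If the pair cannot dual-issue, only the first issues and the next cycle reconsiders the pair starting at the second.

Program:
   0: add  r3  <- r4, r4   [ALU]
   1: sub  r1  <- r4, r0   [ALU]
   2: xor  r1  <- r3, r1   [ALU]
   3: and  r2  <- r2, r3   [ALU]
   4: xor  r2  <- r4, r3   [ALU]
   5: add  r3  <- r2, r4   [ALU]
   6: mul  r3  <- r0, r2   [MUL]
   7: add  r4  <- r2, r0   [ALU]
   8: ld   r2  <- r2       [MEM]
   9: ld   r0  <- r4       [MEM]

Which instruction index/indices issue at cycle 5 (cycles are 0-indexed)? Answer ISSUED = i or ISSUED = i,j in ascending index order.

ISSUED = 8

c0: i0/i1 add.ALU;sub.ALU  dual
c1: i2/i3 xor.ALU;and.ALU  dual
c2: i4 xor.ALU  RAW r2
c3: i5 add.ALU  WAW r3
c4: i6/i7 mul.MUL;add.ALU  dual
c5: i8 ld.MEM  no-port MEM/MEM
c6: i9 ld.MEM  tail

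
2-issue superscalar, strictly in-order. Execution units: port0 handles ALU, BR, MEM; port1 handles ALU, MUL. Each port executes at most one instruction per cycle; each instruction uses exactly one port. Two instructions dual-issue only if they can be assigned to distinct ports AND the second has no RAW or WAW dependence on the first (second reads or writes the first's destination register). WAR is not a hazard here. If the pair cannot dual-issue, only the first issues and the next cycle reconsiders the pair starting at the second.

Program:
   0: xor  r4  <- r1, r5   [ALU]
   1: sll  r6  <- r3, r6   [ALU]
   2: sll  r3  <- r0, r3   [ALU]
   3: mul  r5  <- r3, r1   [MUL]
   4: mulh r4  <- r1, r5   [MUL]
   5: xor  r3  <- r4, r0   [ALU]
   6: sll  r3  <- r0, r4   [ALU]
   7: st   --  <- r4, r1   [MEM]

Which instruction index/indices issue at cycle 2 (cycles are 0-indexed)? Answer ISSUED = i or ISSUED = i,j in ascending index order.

ISSUED = 3

c0: i0,i1 xor;sll  pair
c1: i2 sll  RAW r3
c2: i3 mul  no-port MUL/MUL
c3: i4 mulh  RAW r4
c4: i5 xor  WAW r3
c5: i6,i7 sll;st  pair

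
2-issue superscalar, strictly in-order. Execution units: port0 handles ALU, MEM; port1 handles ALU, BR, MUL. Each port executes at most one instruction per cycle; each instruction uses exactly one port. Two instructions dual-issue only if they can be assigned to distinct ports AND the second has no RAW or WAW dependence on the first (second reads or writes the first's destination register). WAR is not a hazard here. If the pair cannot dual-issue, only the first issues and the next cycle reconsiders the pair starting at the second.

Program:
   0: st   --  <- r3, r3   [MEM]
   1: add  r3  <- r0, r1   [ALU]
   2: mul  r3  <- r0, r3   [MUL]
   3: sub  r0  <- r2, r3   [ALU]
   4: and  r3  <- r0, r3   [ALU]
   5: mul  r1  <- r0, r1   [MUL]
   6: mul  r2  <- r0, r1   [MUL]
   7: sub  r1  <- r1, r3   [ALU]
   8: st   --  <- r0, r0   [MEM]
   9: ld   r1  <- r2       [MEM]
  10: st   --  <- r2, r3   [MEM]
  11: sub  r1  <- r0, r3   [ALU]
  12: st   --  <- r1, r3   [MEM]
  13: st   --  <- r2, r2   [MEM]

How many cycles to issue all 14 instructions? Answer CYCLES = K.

#0 head=0: st.MEM+add.ALU i0+i1 pair
#1 head=2: mul.MUL i2 RAW r3
#2 head=3: sub.ALU i3 RAW r0
#3 head=4: and.ALU+mul.MUL i4+i5 pair
#4 head=6: mul.MUL+sub.ALU i6+i7 pair
#5 head=8: st.MEM i8 no-port MEM/MEM
#6 head=9: ld.MEM i9 no-port MEM/MEM
#7 head=10: st.MEM+sub.ALU i10+i11 pair
#8 head=12: st.MEM i12 no-port MEM/MEM
#9 head=13: st.MEM i13 tail

CYCLES = 10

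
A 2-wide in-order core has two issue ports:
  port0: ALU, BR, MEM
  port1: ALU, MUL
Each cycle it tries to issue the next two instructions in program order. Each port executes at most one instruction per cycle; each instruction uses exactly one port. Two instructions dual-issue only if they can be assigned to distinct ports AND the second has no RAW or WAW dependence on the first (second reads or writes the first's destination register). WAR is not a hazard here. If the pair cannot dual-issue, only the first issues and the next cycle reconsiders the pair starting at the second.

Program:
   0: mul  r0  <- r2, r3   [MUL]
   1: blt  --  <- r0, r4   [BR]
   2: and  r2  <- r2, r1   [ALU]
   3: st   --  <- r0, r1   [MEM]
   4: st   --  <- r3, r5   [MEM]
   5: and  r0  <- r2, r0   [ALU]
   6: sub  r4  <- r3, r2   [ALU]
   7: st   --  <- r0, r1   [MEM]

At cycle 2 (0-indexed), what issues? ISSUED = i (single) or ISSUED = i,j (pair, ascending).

ISSUED = 3

0. mul.MUL @i0  | RAW r0
1. blt.BR/and.ALU @i1&i2  | dual
2. st.MEM @i3  | no-port MEM/MEM
3. st.MEM/and.ALU @i4&i5  | dual
4. sub.ALU/st.MEM @i6&i7  | dual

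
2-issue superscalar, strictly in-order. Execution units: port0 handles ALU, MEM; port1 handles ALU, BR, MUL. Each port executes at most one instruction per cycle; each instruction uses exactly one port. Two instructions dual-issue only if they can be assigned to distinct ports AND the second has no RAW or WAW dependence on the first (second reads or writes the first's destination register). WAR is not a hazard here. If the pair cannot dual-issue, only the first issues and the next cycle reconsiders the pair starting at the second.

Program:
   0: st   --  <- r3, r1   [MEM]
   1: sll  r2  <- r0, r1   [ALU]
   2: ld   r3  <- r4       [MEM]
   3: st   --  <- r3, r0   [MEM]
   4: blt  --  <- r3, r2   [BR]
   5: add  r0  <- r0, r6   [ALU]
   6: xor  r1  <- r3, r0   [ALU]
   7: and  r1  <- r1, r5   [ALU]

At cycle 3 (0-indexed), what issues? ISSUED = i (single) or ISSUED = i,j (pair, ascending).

t=0 i0/i1:st sll ; 2-wide
t=1 i2:ld ; no-port MEM/MEM
t=2 i3/i4:st blt ; 2-wide
t=3 i5:add ; RAW r0
t=4 i6:xor ; RAW+WAW r1
t=5 i7:and ; tail

ISSUED = 5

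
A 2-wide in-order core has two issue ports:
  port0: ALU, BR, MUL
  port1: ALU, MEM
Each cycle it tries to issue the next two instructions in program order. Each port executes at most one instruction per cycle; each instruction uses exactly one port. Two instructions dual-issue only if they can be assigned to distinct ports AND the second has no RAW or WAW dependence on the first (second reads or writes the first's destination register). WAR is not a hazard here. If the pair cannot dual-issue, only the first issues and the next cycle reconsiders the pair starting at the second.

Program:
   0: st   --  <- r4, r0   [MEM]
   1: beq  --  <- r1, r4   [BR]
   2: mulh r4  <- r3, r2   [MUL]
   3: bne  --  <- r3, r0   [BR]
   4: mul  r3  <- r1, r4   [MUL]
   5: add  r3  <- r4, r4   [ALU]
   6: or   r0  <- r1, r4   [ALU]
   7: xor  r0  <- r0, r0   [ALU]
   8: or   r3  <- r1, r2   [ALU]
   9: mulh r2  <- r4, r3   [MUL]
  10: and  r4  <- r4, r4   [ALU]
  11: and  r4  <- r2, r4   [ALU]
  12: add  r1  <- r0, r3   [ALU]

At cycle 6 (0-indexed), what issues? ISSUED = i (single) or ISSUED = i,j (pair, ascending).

ISSUED = 9,10

  cy0 -> i0,i1 (st+beq) 2-wide
  cy1 -> i2 (mulh) no-port MUL/BR
  cy2 -> i3 (bne) no-port BR/MUL
  cy3 -> i4 (mul) WAW r3
  cy4 -> i5,i6 (add+or) 2-wide
  cy5 -> i7,i8 (xor+or) 2-wide
  cy6 -> i9,i10 (mulh+and) 2-wide
  cy7 -> i11,i12 (and+add) 2-wide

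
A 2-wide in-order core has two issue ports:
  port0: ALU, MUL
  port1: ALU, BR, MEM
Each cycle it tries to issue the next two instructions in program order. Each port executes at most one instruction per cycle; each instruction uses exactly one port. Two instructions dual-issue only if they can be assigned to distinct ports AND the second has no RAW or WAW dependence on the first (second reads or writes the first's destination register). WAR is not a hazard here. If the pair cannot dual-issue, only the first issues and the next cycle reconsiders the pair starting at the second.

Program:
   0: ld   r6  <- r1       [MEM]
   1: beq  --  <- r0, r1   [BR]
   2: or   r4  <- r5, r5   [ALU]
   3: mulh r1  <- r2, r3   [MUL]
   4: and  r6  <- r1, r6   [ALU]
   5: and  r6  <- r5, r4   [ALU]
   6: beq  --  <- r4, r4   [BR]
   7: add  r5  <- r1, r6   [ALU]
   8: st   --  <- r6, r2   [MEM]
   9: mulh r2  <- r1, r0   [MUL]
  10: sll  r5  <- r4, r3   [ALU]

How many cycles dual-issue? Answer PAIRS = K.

PAIRS = 4

#0 head=0: ld i0 no-port MEM/BR
#1 head=1: beq;or i1,i2 pair
#2 head=3: mulh i3 RAW r1
#3 head=4: and i4 WAW r6
#4 head=5: and;beq i5,i6 pair
#5 head=7: add;st i7,i8 pair
#6 head=9: mulh;sll i9,i10 pair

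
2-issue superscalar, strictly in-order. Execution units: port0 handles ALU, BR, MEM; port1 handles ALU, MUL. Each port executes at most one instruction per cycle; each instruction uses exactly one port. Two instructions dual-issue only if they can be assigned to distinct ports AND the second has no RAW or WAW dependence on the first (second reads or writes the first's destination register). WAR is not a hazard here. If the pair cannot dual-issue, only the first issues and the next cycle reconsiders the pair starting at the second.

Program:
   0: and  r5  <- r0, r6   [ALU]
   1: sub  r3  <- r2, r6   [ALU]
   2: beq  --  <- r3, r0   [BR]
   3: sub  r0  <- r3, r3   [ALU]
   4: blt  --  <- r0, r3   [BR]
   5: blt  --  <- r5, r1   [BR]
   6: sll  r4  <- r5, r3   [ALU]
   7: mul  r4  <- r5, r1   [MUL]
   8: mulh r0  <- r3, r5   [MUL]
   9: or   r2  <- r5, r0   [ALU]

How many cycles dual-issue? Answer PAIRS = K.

PAIRS = 3

0. and.ALU/sub.ALU @i0/i1  | dual
1. beq.BR/sub.ALU @i2/i3  | dual
2. blt.BR @i4  | no-port BR/BR
3. blt.BR/sll.ALU @i5/i6  | dual
4. mul.MUL @i7  | no-port MUL/MUL
5. mulh.MUL @i8  | RAW r0
6. or.ALU @i9  | tail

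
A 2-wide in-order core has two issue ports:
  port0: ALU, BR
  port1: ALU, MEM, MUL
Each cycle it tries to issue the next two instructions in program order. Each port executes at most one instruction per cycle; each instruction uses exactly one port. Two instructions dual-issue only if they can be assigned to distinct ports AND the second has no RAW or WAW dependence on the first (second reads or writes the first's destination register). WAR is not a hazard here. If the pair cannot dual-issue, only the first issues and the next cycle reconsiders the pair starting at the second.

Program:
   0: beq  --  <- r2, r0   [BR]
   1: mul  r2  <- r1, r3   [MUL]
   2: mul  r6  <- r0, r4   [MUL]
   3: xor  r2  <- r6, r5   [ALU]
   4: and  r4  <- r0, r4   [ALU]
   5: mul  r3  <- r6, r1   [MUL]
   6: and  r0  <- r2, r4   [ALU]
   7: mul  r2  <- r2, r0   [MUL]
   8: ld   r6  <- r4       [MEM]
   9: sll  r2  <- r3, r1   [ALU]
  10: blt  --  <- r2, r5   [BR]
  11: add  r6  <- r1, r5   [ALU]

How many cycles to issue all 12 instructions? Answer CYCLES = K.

#0 head=0: beq.BR mul.MUL i0/i1 pair
#1 head=2: mul.MUL i2 RAW r6
#2 head=3: xor.ALU and.ALU i3/i4 pair
#3 head=5: mul.MUL and.ALU i5/i6 pair
#4 head=7: mul.MUL i7 no-port MUL/MEM
#5 head=8: ld.MEM sll.ALU i8/i9 pair
#6 head=10: blt.BR add.ALU i10/i11 pair

CYCLES = 7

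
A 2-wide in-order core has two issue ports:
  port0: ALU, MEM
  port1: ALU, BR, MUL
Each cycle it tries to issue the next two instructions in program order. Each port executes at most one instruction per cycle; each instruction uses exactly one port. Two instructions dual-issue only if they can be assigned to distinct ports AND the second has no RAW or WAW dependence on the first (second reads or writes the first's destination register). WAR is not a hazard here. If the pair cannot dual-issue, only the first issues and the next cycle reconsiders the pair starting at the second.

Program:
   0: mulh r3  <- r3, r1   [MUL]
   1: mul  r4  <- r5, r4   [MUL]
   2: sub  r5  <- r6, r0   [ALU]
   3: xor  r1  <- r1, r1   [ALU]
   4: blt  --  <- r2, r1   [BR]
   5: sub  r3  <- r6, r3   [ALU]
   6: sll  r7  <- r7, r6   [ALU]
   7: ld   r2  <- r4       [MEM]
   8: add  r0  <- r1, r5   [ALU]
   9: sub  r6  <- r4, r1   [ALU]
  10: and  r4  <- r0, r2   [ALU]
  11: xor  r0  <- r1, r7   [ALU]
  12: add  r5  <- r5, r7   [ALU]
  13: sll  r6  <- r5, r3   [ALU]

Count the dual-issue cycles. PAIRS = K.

#0 head=0: mulh.MUL i0 no-port MUL/MUL
#1 head=1: mul.MUL+sub.ALU i1,i2 2-wide
#2 head=3: xor.ALU i3 RAW r1
#3 head=4: blt.BR+sub.ALU i4,i5 2-wide
#4 head=6: sll.ALU+ld.MEM i6,i7 2-wide
#5 head=8: add.ALU+sub.ALU i8,i9 2-wide
#6 head=10: and.ALU+xor.ALU i10,i11 2-wide
#7 head=12: add.ALU i12 RAW r5
#8 head=13: sll.ALU i13 tail

PAIRS = 5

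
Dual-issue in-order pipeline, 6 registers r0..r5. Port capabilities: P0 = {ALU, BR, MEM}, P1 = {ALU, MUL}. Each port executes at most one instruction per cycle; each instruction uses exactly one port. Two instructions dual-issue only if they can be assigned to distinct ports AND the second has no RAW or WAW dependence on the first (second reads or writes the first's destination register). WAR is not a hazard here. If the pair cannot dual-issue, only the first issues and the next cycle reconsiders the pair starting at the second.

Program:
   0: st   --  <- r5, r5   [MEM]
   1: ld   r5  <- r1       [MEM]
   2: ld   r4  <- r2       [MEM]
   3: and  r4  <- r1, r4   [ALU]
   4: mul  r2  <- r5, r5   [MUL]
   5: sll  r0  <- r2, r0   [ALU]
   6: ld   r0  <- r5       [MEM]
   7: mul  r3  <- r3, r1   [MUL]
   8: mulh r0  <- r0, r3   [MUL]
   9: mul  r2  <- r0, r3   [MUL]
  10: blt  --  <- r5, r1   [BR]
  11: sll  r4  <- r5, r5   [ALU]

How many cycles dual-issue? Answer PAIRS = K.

t=0 i0:st.MEM ; no-port MEM/MEM
t=1 i1:ld.MEM ; no-port MEM/MEM
t=2 i2:ld.MEM ; RAW+WAW r4
t=3 i3,i4:and.ALU mul.MUL ; 2-wide
t=4 i5:sll.ALU ; WAW r0
t=5 i6,i7:ld.MEM mul.MUL ; 2-wide
t=6 i8:mulh.MUL ; no-port MUL/MUL
t=7 i9,i10:mul.MUL blt.BR ; 2-wide
t=8 i11:sll.ALU ; tail

PAIRS = 3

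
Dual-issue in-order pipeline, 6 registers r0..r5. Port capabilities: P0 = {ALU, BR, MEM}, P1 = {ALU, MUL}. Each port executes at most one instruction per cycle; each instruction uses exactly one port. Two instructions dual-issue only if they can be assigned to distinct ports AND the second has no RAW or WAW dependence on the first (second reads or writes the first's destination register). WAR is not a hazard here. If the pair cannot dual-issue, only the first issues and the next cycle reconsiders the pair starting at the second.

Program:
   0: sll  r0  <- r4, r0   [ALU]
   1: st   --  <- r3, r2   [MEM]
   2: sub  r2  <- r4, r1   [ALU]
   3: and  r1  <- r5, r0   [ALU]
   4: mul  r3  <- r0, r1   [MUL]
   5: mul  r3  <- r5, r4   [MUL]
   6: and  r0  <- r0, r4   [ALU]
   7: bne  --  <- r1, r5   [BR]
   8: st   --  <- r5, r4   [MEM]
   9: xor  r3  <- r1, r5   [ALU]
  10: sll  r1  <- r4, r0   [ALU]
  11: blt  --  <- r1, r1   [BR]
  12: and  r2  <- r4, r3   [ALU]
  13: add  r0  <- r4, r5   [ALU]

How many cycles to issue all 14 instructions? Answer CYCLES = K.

#0 head=0: sll.ALU st.MEM i0,i1 2-wide
#1 head=2: sub.ALU and.ALU i2,i3 2-wide
#2 head=4: mul.MUL i4 no-port MUL/MUL
#3 head=5: mul.MUL and.ALU i5,i6 2-wide
#4 head=7: bne.BR i7 no-port BR/MEM
#5 head=8: st.MEM xor.ALU i8,i9 2-wide
#6 head=10: sll.ALU i10 RAW r1
#7 head=11: blt.BR and.ALU i11,i12 2-wide
#8 head=13: add.ALU i13 tail

CYCLES = 9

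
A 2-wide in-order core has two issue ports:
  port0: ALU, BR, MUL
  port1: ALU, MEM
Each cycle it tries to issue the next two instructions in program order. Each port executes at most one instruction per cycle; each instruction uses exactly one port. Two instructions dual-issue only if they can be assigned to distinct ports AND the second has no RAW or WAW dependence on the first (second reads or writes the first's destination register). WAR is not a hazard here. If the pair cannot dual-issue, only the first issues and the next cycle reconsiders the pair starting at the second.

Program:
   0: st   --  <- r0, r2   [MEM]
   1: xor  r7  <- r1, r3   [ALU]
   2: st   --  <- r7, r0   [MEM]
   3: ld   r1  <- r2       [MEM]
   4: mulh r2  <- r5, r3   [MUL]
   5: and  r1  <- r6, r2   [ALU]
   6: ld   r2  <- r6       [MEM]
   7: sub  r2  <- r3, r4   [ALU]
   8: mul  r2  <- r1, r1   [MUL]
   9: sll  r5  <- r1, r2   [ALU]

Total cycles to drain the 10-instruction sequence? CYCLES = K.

  cy0 -> i0,i1 (st/xor) dual
  cy1 -> i2 (st) no-port MEM/MEM
  cy2 -> i3,i4 (ld/mulh) dual
  cy3 -> i5,i6 (and/ld) dual
  cy4 -> i7 (sub) WAW r2
  cy5 -> i8 (mul) RAW r2
  cy6 -> i9 (sll) tail

CYCLES = 7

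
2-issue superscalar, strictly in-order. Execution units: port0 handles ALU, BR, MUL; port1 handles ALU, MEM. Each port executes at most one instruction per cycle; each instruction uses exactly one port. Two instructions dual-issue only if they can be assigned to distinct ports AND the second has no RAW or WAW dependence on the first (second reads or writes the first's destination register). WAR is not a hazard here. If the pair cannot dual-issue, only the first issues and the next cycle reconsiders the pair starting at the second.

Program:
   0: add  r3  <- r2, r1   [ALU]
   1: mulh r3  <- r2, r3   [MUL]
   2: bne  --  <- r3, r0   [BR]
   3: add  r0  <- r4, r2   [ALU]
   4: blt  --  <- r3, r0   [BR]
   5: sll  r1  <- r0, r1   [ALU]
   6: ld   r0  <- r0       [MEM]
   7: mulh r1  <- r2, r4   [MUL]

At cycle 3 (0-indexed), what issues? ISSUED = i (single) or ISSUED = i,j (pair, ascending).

#0 head=0: add i0 RAW+WAW r3
#1 head=1: mulh i1 no-port MUL/BR
#2 head=2: bne;add i2/i3 pair
#3 head=4: blt;sll i4/i5 pair
#4 head=6: ld;mulh i6/i7 pair

ISSUED = 4,5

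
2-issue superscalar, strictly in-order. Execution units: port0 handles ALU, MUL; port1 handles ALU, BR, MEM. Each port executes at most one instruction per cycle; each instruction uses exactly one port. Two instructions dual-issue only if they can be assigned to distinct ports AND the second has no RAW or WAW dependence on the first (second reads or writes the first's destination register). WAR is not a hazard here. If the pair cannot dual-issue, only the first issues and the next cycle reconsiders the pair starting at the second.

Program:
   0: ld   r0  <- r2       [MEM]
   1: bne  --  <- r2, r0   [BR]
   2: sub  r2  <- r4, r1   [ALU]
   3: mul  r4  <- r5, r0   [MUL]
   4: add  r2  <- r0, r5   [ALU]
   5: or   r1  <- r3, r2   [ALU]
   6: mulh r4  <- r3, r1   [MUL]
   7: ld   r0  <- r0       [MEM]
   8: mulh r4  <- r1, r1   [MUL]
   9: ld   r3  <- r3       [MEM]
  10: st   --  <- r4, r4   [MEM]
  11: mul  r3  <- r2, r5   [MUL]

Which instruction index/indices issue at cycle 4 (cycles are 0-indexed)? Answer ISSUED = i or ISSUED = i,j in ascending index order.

ISSUED = 6,7

[0] i0  ld.MEM  -- no-port MEM/BR
[1] i1,i2  bne.BR;sub.ALU  -- dual
[2] i3,i4  mul.MUL;add.ALU  -- dual
[3] i5  or.ALU  -- RAW r1
[4] i6,i7  mulh.MUL;ld.MEM  -- dual
[5] i8,i9  mulh.MUL;ld.MEM  -- dual
[6] i10,i11  st.MEM;mul.MUL  -- dual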